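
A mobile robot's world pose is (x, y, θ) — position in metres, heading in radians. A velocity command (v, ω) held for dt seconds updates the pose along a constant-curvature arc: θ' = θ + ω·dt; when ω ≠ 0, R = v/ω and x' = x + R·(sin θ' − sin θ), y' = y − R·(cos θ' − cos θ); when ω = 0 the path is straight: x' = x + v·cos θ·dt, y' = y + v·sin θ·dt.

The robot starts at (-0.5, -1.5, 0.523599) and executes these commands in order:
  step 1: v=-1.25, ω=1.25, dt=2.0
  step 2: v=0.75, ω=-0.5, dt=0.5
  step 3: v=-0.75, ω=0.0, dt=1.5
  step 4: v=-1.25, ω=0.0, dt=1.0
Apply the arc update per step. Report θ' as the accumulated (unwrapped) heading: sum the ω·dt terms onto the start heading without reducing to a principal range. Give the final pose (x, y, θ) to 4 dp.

step 1: θ'=3.0236 (R=-1.0000) → pose (-0.1177, -3.3591, 3.0236)
step 2: θ'=2.7736 (R=-1.5000) → pose (-0.4808, -3.2691, 2.7736)
step 3: θ'=2.7736 (straight) → pose (0.5689, -3.6738, 2.7736)
step 4: θ'=2.7736 (straight) → pose (1.7352, -4.1235, 2.7736)

(1.7352, -4.1235, 2.7736)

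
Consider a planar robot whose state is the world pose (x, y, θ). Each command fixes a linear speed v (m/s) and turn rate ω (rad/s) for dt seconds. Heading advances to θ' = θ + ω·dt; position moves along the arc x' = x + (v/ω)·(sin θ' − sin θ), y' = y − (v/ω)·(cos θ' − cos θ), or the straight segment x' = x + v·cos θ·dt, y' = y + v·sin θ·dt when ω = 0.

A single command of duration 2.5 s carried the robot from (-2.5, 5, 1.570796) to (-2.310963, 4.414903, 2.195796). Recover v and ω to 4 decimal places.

v = -0.2500, ω = 0.2500

Δθ = 2.195796 − 1.570796 = 0.625000
ω = Δθ/dt = 0.625000/2.5 = 0.2500
R = −Δy/(cos θ' − cos θ) = -1.0000
v = R·ω = -1.0000·0.2500 = -0.2500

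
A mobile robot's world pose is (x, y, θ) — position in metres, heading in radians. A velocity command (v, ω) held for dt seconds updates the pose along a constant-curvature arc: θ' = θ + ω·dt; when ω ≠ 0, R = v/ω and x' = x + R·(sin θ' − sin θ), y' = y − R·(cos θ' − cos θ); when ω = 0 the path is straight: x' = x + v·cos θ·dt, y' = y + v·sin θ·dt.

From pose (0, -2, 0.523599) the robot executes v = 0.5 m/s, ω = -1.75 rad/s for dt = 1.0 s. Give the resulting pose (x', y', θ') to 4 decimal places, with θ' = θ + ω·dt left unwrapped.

(0.4118, -2.1510, -1.2264)

θ' = 0.5236 + -1.75·1.0 = -1.2264
R = v/ω = 0.5/-1.75 = -0.2857
x' = 0 + -0.2857·(sin -1.2264 − sin 0.5236) = 0.4118
y' = -2 − -0.2857·(cos -1.2264 − cos 0.5236) = -2.1510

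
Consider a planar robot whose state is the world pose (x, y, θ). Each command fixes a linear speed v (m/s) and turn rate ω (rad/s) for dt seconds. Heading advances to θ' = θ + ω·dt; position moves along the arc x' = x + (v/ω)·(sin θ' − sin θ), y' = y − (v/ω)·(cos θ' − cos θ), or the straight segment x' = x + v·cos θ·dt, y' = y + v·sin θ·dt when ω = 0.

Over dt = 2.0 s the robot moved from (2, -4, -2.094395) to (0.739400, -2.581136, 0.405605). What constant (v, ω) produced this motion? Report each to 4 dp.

v = -1.2500, ω = 1.2500

Δθ = 0.405605 − -2.094395 = 2.500000
ω = Δθ/dt = 2.500000/2.0 = 1.2500
R = −Δy/(cos θ' − cos θ) = -1.0000
v = R·ω = -1.0000·1.2500 = -1.2500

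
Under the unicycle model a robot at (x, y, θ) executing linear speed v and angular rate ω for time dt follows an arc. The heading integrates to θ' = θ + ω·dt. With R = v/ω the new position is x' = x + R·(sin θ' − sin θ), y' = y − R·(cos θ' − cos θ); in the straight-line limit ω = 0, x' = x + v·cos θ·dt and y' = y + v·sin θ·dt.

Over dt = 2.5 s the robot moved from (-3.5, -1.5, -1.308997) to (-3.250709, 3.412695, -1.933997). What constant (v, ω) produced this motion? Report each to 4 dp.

v = -2.0000, ω = -0.2500

Δθ = -1.933997 − -1.308997 = -0.625000
ω = Δθ/dt = -0.625000/2.5 = -0.2500
R = −Δy/(cos θ' − cos θ) = 8.0000
v = R·ω = 8.0000·-0.2500 = -2.0000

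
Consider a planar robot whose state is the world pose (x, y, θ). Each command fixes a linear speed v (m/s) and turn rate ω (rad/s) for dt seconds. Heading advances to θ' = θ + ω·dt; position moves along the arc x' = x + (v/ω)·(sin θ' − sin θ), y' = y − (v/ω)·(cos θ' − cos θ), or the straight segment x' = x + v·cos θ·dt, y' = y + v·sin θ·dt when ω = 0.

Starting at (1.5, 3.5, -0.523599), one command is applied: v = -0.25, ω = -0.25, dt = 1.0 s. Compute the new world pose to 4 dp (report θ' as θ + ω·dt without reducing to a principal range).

θ' = -0.5236 + -0.25·1.0 = -0.7736
R = v/ω = -0.25/-0.25 = 1.0000
x' = 1.5 + 1.0000·(sin -0.7736 − sin -0.5236) = 1.3013
y' = 3.5 − 1.0000·(cos -0.7736 − cos -0.5236) = 3.6506

(1.3013, 3.6506, -0.7736)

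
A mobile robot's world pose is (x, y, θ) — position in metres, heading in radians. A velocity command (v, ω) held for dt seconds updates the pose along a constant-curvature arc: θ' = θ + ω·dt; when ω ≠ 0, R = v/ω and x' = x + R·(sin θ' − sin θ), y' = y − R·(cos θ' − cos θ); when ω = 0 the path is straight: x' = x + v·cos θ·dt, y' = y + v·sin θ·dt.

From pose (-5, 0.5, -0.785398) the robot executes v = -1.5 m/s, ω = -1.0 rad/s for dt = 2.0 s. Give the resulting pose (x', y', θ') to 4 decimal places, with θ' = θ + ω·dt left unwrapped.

(-4.4624, 2.9665, -2.7854)

θ' = -0.7854 + -1.0·2.0 = -2.7854
R = v/ω = -1.5/-1.0 = 1.5000
x' = -5 + 1.5000·(sin -2.7854 − sin -0.7854) = -4.4624
y' = 0.5 − 1.5000·(cos -2.7854 − cos -0.7854) = 2.9665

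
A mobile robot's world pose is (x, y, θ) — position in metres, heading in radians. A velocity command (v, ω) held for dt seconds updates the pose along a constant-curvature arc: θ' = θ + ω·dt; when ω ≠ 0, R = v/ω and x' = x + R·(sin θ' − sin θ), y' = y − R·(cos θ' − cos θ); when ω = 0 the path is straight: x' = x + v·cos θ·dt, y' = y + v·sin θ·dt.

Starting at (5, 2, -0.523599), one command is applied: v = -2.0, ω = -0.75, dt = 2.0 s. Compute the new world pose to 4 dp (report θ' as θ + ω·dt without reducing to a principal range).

θ' = -0.5236 + -0.75·2.0 = -2.0236
R = v/ω = -2.0/-0.75 = 2.6667
x' = 5 + 2.6667·(sin -2.0236 − sin -0.5236) = 3.9354
y' = 2 − 2.6667·(cos -2.0236 − cos -0.5236) = 5.4760

(3.9354, 5.4760, -2.0236)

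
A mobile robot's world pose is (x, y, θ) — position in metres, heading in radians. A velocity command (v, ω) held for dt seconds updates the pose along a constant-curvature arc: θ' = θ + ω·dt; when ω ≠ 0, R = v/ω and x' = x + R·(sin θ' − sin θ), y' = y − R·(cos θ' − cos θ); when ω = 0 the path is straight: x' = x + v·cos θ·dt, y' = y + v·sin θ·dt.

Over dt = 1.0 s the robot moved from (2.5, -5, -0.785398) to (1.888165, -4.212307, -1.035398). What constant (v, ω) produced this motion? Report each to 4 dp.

v = -1.0000, ω = -0.2500

Δθ = -1.035398 − -0.785398 = -0.250000
ω = Δθ/dt = -0.250000/1.0 = -0.2500
R = −Δy/(cos θ' − cos θ) = 4.0000
v = R·ω = 4.0000·-0.2500 = -1.0000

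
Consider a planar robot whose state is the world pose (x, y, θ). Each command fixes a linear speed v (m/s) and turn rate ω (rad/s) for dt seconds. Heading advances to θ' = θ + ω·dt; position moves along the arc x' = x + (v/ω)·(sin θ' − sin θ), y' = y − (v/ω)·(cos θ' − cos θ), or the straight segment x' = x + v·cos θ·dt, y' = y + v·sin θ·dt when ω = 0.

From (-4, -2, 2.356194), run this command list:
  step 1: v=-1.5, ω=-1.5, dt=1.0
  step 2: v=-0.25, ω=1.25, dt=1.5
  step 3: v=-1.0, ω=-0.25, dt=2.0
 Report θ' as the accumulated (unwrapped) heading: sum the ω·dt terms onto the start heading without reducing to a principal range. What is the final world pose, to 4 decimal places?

step 1: θ'=0.8562 (R=1.0000) → pose (-3.9518, -3.3624, 0.8562)
step 2: θ'=2.7312 (R=-0.2000) → pose (-3.8805, -3.6769, 2.7312)
step 3: θ'=2.2312 (R=4.0000) → pose (-2.3174, -4.8910, 2.2312)

(-2.3174, -4.8910, 2.2312)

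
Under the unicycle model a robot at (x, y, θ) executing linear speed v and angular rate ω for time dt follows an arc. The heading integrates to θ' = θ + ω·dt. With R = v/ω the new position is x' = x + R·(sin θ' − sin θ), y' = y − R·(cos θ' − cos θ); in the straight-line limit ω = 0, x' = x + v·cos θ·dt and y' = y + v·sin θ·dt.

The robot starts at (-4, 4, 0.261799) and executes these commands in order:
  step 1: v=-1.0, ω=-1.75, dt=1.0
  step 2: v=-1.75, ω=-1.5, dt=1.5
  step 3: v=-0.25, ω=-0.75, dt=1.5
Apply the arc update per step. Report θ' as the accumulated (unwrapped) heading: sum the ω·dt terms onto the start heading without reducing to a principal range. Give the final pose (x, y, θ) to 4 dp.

step 1: θ'=-1.4882 (R=0.5714) → pose (-4.7174, 4.5048, -1.4882)
step 2: θ'=-3.7382 (R=1.1667) → pose (-2.8992, 5.5662, -3.7382)
step 3: θ'=-4.8632 (R=0.3333) → pose (-2.7569, 5.2404, -4.8632)

(-2.7569, 5.2404, -4.8632)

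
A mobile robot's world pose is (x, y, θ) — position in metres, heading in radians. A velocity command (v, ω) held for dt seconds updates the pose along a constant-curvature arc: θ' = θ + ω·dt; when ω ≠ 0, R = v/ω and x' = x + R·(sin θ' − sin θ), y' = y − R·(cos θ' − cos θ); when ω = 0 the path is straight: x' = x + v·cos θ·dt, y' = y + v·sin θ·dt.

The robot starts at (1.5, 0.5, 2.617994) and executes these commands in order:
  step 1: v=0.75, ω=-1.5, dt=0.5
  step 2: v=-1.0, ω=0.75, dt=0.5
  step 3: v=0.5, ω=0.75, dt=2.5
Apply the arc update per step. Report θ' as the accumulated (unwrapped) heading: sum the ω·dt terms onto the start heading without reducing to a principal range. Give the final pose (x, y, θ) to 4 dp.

step 1: θ'=1.8680 (R=-0.5000) → pose (1.2719, 0.7866, 1.8680)
step 2: θ'=2.2430 (R=-1.3333) → pose (1.5035, 0.3468, 2.2430)
step 3: θ'=4.1180 (R=0.6667) → pose (0.4296, 0.3050, 4.1180)

(0.4296, 0.3050, 4.1180)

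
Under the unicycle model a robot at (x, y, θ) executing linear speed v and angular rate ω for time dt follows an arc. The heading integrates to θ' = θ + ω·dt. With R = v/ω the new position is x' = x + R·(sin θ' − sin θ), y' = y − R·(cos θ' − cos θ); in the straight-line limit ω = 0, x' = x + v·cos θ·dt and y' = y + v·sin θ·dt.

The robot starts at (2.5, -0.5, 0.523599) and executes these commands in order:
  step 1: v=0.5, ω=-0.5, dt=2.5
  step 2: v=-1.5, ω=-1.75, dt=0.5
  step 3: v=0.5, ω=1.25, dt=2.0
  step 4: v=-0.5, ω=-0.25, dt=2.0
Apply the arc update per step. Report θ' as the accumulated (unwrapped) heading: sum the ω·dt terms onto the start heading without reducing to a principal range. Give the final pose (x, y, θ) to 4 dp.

(3.3009, -0.8106, 0.3986)

step 1: θ'=-0.7264 (R=-1.0000) → pose (3.6642, -0.6185, -0.7264)
step 2: θ'=-1.6014 (R=0.8571) → pose (3.3767, 0.0485, -1.6014)
step 3: θ'=0.8986 (R=0.4000) → pose (4.0895, -0.2128, 0.8986)
step 4: θ'=0.3986 (R=2.0000) → pose (3.3009, -0.8106, 0.3986)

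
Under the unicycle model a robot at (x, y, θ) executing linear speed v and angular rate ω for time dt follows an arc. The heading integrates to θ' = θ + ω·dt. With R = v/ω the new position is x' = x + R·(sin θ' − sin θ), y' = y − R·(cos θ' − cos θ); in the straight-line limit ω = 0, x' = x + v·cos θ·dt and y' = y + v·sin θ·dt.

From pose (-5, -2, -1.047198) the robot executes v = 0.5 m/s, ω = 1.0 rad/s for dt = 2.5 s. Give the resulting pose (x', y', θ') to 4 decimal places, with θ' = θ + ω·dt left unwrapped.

θ' = -1.0472 + 1.0·2.5 = 1.4528
R = v/ω = 0.5/1.0 = 0.5000
x' = -5 + 0.5000·(sin 1.4528 − sin -1.0472) = -4.0705
y' = -2 − 0.5000·(cos 1.4528 − cos -1.0472) = -1.8089

(-4.0705, -1.8089, 1.4528)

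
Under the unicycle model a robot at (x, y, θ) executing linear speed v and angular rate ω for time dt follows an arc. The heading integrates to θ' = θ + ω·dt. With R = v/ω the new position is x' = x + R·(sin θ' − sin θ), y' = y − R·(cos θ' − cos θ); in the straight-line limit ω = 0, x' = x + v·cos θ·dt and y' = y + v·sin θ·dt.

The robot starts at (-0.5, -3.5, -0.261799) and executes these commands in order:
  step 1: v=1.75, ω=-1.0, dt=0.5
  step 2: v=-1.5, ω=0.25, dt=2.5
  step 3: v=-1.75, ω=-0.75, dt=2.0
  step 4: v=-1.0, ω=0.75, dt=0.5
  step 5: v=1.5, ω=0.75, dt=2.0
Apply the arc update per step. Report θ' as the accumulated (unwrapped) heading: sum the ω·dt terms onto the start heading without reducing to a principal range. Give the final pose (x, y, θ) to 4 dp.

(-2.7613, -0.6982, 0.2382)

step 1: θ'=-0.7618 (R=-1.7500) → pose (0.2550, -3.9241, -0.7618)
step 2: θ'=-0.1368 (R=-6.0000) → pose (-3.0681, -2.3217, -0.1368)
step 3: θ'=-1.6368 (R=2.3333) → pose (-5.0782, 0.1437, -1.6368)
step 4: θ'=-1.2618 (R=-1.3333) → pose (-5.1384, 0.6371, -1.2618)
step 5: θ'=0.2382 (R=2.0000) → pose (-2.7613, -0.6982, 0.2382)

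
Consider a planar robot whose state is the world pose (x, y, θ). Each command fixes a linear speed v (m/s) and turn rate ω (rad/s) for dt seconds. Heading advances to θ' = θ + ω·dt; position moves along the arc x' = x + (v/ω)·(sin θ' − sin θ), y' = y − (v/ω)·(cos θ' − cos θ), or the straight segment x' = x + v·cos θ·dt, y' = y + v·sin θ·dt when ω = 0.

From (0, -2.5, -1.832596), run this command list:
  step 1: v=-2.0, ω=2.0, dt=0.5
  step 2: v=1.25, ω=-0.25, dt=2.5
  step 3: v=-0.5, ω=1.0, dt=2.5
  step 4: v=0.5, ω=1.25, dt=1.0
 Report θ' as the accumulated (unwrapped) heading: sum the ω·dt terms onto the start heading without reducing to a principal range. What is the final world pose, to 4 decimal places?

step 1: θ'=-0.8326 (R=-1.0000) → pose (-0.2262, -1.5682, -0.8326)
step 2: θ'=-1.4576 (R=-5.0000) → pose (1.0433, -4.3682, -1.4576)
step 3: θ'=1.0424 (R=-0.5000) → pose (0.1147, -4.1726, 1.0424)
step 4: θ'=2.2924 (R=0.4000) → pose (0.0696, -3.7067, 2.2924)

(0.0696, -3.7067, 2.2924)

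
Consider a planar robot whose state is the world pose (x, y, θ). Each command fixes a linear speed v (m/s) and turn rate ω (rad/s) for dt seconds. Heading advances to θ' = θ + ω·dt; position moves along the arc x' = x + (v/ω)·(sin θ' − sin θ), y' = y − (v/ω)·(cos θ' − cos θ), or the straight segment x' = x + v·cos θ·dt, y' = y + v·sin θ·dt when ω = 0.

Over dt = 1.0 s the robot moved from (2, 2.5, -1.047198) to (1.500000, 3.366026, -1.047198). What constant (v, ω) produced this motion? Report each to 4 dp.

v = -1.0000, ω = 0.0000

Δθ = -1.047198 − -1.047198 = 0.000000
ω = Δθ/dt = 0.000000/1.0 = 0.0000
ω = 0 → v = (Δx·cos θ + Δy·sin θ)/dt = -1.0000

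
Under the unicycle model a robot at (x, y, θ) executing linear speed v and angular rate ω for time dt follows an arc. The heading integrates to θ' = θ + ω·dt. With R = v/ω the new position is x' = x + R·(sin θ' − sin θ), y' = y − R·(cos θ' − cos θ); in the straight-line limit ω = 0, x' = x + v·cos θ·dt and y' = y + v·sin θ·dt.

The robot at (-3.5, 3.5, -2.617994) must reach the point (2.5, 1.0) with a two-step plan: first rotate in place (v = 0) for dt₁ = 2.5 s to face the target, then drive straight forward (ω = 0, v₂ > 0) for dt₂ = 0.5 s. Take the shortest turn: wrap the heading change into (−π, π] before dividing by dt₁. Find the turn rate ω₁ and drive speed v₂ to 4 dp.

heading to target = atan2(1−3.5, 2.5−-3.5) = -0.3948
Δθ = wrap(-0.3948 − -2.6180) = 2.2232; ω₁ = Δθ/dt₁ = 0.8893
distance = √((2.5−-3.5)² + (1−3.5)²) = 6.5000; v₂ = distance/dt₂ = 13.0000

ω₁ = 0.8893, v₂ = 13.0000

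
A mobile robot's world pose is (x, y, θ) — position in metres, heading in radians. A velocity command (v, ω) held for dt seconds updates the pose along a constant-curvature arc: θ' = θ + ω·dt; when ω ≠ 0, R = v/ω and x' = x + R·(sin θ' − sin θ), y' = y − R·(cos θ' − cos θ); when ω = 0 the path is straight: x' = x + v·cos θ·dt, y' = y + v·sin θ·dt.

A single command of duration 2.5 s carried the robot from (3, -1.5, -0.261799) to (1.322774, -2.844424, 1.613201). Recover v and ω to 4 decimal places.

v = -1.0000, ω = 0.7500

Δθ = 1.613201 − -0.261799 = 1.875000
ω = Δθ/dt = 1.875000/2.5 = 0.7500
R = Δx/(sin θ' − sin θ) = -1.3333
v = R·ω = -1.3333·0.7500 = -1.0000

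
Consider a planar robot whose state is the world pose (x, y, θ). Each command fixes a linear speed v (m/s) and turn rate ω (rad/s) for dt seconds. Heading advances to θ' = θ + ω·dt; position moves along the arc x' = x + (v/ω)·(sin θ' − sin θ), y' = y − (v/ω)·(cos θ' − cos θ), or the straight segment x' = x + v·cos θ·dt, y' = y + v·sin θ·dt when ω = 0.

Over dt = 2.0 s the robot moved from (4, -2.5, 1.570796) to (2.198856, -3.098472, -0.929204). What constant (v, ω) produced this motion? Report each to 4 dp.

Δθ = -0.929204 − 1.570796 = -2.500000
ω = Δθ/dt = -2.500000/2.0 = -1.2500
R = Δx/(sin θ' − sin θ) = 1.0000
v = R·ω = 1.0000·-1.2500 = -1.2500

v = -1.2500, ω = -1.2500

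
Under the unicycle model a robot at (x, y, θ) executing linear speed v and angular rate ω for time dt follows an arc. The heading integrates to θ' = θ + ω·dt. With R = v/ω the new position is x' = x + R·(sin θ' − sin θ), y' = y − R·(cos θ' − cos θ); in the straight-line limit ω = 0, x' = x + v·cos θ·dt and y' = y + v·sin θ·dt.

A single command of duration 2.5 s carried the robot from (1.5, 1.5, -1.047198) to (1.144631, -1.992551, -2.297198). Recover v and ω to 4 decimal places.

v = 1.5000, ω = -0.5000

Δθ = -2.297198 − -1.047198 = -1.250000
ω = Δθ/dt = -1.250000/2.5 = -0.5000
R = −Δy/(cos θ' − cos θ) = -3.0000
v = R·ω = -3.0000·-0.5000 = 1.5000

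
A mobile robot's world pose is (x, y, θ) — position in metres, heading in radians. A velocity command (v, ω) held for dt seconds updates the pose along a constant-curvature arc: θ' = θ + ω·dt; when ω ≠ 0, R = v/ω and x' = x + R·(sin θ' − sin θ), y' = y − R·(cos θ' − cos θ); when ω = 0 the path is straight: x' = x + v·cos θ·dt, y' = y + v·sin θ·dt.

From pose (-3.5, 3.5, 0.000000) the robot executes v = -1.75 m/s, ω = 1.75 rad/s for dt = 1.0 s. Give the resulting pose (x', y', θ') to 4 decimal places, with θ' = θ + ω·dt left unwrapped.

(-4.4840, 2.3218, 1.7500)

θ' = 0.0000 + 1.75·1.0 = 1.7500
R = v/ω = -1.75/1.75 = -1.0000
x' = -3.5 + -1.0000·(sin 1.7500 − sin 0.0000) = -4.4840
y' = 3.5 − -1.0000·(cos 1.7500 − cos 0.0000) = 2.3218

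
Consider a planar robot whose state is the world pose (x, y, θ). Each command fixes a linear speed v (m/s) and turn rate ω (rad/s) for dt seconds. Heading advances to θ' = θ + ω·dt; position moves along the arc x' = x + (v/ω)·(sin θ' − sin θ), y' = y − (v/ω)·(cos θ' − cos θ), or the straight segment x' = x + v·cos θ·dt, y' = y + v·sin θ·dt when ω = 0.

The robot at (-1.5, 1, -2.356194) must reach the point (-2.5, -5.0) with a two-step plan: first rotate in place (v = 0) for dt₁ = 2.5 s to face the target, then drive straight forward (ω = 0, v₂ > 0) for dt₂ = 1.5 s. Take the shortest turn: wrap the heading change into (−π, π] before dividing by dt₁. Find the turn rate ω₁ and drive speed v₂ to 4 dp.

ω₁ = 0.2481, v₂ = 4.0552

heading to target = atan2(-5−1, -2.5−-1.5) = -1.7359
Δθ = wrap(-1.7359 − -2.3562) = 0.6202; ω₁ = Δθ/dt₁ = 0.2481
distance = √((-2.5−-1.5)² + (-5−1)²) = 6.0828; v₂ = distance/dt₂ = 4.0552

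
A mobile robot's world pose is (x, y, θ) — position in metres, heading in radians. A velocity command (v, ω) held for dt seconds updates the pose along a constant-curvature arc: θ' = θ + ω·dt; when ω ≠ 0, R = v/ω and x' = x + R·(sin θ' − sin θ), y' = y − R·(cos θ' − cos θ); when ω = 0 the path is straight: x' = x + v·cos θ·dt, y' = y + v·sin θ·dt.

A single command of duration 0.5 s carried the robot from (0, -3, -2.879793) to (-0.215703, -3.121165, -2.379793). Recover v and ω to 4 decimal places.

Δθ = -2.379793 − -2.879793 = 0.500000
ω = Δθ/dt = 0.500000/0.5 = 1.0000
R = Δx/(sin θ' − sin θ) = 0.5000
v = R·ω = 0.5000·1.0000 = 0.5000

v = 0.5000, ω = 1.0000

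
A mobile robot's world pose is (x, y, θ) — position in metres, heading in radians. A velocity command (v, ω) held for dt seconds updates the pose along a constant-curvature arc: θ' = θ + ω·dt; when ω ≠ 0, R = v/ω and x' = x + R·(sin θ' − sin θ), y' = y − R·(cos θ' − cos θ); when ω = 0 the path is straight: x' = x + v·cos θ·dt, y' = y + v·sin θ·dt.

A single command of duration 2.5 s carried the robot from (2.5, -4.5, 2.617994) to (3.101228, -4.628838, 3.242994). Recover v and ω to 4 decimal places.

Δθ = 3.242994 − 2.617994 = 0.625000
ω = Δθ/dt = 0.625000/2.5 = 0.2500
R = Δx/(sin θ' − sin θ) = -1.0000
v = R·ω = -1.0000·0.2500 = -0.2500

v = -0.2500, ω = 0.2500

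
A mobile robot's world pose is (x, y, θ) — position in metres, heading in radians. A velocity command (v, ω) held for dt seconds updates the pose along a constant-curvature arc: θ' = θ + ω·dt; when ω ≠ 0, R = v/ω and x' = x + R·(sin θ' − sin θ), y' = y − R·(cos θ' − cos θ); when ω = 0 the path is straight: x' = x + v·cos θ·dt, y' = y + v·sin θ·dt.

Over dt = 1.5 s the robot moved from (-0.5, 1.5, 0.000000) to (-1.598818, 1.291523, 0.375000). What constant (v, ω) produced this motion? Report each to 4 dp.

Δθ = 0.375000 − 0.000000 = 0.375000
ω = Δθ/dt = 0.375000/1.5 = 0.2500
R = Δx/(sin θ' − sin θ) = -3.0000
v = R·ω = -3.0000·0.2500 = -0.7500

v = -0.7500, ω = 0.2500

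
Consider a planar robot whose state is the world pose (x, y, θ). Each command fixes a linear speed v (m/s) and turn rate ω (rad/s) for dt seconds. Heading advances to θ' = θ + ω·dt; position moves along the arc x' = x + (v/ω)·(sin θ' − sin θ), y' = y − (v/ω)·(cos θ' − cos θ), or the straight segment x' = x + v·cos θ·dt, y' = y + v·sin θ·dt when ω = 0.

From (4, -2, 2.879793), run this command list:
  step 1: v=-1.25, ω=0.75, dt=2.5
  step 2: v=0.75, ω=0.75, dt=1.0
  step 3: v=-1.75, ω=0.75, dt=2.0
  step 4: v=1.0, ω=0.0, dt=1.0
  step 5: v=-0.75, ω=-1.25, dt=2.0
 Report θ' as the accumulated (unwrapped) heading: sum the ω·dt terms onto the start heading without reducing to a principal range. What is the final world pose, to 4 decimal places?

(2.9811, 0.3359, 4.5048)

step 1: θ'=4.7548 (R=-1.6667) → pose (6.0965, -0.3195, 4.7548)
step 2: θ'=5.5048 (R=1.0000) → pose (6.3935, -0.9891, 5.5048)
step 3: θ'=7.0048 (R=-2.3333) → pose (3.2138, -0.8988, 7.0048)
step 4: θ'=7.0048 (straight) → pose (3.9645, -0.2382, 7.0048)
step 5: θ'=4.5048 (R=0.6000) → pose (2.9811, 0.3359, 4.5048)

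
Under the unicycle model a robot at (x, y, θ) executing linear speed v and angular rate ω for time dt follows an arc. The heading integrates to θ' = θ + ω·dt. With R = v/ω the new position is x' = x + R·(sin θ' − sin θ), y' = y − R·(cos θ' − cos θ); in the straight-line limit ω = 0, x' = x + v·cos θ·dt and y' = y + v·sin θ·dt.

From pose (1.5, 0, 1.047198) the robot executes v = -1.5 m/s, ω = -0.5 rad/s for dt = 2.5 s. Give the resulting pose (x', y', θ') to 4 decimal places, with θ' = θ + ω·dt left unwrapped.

θ' = 1.0472 + -0.5·2.5 = -0.2028
R = v/ω = -1.5/-0.5 = 3.0000
x' = 1.5 + 3.0000·(sin -0.2028 − sin 1.0472) = -1.7023
y' = 0 − 3.0000·(cos -0.2028 − cos 1.0472) = -1.4385

(-1.7023, -1.4385, -0.2028)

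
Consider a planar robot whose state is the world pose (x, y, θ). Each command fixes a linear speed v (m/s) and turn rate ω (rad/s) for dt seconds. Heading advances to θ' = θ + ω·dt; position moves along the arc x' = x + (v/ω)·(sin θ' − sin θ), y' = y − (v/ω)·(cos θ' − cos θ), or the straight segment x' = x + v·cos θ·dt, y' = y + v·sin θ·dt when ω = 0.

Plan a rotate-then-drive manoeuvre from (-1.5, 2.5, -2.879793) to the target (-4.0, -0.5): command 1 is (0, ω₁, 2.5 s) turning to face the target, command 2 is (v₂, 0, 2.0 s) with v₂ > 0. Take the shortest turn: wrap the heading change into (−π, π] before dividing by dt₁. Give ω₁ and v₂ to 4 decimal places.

ω₁ = 0.2457, v₂ = 1.9526

heading to target = atan2(-0.5−2.5, -4−-1.5) = -2.2655
Δθ = wrap(-2.2655 − -2.8798) = 0.6143; ω₁ = Δθ/dt₁ = 0.2457
distance = √((-4−-1.5)² + (-0.5−2.5)²) = 3.9051; v₂ = distance/dt₂ = 1.9526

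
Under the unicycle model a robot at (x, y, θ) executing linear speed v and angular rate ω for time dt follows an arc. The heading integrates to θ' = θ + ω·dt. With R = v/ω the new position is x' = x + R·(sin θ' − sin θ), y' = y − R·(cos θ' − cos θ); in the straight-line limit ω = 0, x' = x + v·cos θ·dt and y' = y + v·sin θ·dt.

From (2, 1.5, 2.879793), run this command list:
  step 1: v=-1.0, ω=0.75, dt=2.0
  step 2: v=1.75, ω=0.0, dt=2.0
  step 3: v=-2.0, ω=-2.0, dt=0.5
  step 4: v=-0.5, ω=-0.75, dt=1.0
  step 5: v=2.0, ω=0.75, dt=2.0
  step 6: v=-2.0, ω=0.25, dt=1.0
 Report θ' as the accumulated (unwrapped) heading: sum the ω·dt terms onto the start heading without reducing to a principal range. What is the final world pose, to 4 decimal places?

step 1: θ'=4.3798 (R=-1.3333) → pose (3.6054, 2.3526, 4.3798)
step 2: θ'=4.3798 (straight) → pose (2.4626, -0.9556, 4.3798)
step 3: θ'=3.3798 (R=1.0000) → pose (3.1719, -0.3104, 3.3798)
step 4: θ'=2.6298 (R=0.6667) → pose (3.6557, -0.3770, 2.6298)
step 5: θ'=4.1298 (R=2.6667) → pose (0.1229, -1.2347, 4.1298)
step 6: θ'=4.3798 (R=-8.0000) → pose (1.0042, 0.5548, 4.3798)

(1.0042, 0.5548, 4.3798)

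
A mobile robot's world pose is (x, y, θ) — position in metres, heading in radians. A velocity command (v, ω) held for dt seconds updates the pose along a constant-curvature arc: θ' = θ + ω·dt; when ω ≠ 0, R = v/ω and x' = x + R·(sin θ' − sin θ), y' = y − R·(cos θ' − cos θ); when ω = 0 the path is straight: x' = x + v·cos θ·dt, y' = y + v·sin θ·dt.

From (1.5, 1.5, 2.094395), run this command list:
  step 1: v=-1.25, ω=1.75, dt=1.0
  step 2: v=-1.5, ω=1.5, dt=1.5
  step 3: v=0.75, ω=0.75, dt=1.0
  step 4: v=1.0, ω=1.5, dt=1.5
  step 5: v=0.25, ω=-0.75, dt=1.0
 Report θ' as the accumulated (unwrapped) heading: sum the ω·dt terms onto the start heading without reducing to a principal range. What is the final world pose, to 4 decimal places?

(2.5170, 4.5463, 8.3444)

step 1: θ'=3.8444 (R=-0.7143) → pose (2.5803, 1.3121, 3.8444)
step 2: θ'=6.0944 (R=-1.0000) → pose (2.1216, 3.0574, 6.0944)
step 3: θ'=6.8444 (R=1.0000) → pose (2.8415, 3.1930, 6.8444)
step 4: θ'=9.0944 (R=0.6667) → pose (2.7029, 4.3880, 9.0944)
step 5: θ'=8.3444 (R=-0.3333) → pose (2.5170, 4.5463, 8.3444)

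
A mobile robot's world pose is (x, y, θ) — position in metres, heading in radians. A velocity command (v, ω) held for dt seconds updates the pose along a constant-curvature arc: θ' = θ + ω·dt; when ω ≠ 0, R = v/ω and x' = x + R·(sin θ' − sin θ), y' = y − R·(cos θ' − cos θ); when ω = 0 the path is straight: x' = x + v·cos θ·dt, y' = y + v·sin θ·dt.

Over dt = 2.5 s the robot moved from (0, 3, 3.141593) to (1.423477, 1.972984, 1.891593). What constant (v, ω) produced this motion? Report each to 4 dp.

v = -0.7500, ω = -0.5000

Δθ = 1.891593 − 3.141593 = -1.250000
ω = Δθ/dt = -1.250000/2.5 = -0.5000
R = Δx/(sin θ' − sin θ) = 1.5000
v = R·ω = 1.5000·-0.5000 = -0.7500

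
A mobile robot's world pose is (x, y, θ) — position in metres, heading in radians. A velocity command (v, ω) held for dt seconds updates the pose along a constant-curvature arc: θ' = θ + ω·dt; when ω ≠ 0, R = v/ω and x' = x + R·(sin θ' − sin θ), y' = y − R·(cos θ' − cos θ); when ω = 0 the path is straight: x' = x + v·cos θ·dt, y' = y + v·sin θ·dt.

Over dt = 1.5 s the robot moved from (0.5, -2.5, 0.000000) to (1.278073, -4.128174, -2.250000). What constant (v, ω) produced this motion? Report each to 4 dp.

v = 1.5000, ω = -1.5000

Δθ = -2.250000 − 0.000000 = -2.250000
ω = Δθ/dt = -2.250000/1.5 = -1.5000
R = −Δy/(cos θ' − cos θ) = -1.0000
v = R·ω = -1.0000·-1.5000 = 1.5000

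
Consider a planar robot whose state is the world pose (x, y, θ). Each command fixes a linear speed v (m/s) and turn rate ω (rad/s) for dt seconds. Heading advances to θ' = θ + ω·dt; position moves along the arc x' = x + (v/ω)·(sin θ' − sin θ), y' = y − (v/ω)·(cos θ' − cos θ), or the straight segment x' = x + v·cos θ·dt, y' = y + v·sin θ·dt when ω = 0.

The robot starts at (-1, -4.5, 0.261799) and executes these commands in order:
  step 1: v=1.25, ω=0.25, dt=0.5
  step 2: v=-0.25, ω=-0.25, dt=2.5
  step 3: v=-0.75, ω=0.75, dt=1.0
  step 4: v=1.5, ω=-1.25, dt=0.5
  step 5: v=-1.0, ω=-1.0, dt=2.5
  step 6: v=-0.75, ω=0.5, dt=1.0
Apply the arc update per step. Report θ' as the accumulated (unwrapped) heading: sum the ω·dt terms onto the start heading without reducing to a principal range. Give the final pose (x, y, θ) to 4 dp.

step 1: θ'=0.3868 (R=5.0000) → pose (-0.4080, -4.3010, 0.3868)
step 2: θ'=-0.2382 (R=1.0000) → pose (-1.0211, -4.3466, -0.2382)
step 3: θ'=0.5118 (R=-1.0000) → pose (-1.7468, -4.4465, 0.5118)
step 4: θ'=-0.1132 (R=-1.2000) → pose (-1.0236, -4.3004, -0.1132)
step 5: θ'=-2.6132 (R=1.0000) → pose (-1.4148, -2.4432, -2.6132)
step 6: θ'=-2.1132 (R=-1.5000) → pose (-0.8863, -1.9221, -2.1132)

(-0.8863, -1.9221, -2.1132)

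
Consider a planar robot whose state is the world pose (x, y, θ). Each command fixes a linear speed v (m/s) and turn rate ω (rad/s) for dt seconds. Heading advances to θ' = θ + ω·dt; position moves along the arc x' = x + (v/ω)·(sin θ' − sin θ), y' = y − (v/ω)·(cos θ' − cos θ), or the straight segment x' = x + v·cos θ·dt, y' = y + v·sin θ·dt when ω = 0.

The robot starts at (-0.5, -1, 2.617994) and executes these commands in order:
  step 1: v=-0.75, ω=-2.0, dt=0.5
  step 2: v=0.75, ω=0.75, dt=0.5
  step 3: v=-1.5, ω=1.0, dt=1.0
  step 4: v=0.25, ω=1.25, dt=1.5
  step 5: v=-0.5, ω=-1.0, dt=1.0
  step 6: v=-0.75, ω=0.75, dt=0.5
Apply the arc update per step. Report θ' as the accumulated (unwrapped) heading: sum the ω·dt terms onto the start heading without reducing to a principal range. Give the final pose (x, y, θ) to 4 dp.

(0.9089, -1.2956, 4.2430)

step 1: θ'=1.6180 (R=0.3750) → pose (-0.3129, -1.3071, 1.6180)
step 2: θ'=1.9930 (R=1.0000) → pose (-0.3996, -0.9445, 1.9930)
step 3: θ'=2.9930 (R=-1.5000) → pose (0.7466, -1.8133, 2.9930)
step 4: θ'=4.8680 (R=0.2000) → pose (0.5194, -2.0421, 4.8680)
step 5: θ'=3.8680 (R=0.5000) → pose (0.6813, -1.5908, 3.8680)
step 6: θ'=4.2430 (R=-1.0000) → pose (0.9089, -1.2956, 4.2430)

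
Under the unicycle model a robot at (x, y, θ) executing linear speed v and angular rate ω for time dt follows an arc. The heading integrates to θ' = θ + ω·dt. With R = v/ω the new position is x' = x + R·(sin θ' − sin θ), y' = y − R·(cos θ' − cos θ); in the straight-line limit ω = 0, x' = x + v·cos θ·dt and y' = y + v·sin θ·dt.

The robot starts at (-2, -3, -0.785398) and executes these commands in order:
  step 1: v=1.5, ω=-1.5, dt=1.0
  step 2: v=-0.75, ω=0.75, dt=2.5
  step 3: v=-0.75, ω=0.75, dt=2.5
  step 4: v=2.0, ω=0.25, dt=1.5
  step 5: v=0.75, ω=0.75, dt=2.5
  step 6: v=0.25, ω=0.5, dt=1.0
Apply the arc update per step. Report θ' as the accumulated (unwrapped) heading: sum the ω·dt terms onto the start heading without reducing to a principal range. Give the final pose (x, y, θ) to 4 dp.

step 1: θ'=-2.2854 (R=-1.0000) → pose (-1.9518, -4.3624, -2.2854)
step 2: θ'=-0.4104 (R=-1.0000) → pose (-2.3081, -2.7901, -0.4104)
step 3: θ'=1.4646 (R=-1.0000) → pose (-3.7015, -3.6011, 1.4646)
step 4: θ'=1.8396 (R=8.0000) → pose (-3.9437, -0.6285, 1.8396)
step 5: θ'=3.7146 (R=1.0000) → pose (-5.4499, -0.0538, 3.7146)
step 6: θ'=4.2146 (R=0.5000) → pose (-5.6182, -0.2352, 4.2146)

(-5.6182, -0.2352, 4.2146)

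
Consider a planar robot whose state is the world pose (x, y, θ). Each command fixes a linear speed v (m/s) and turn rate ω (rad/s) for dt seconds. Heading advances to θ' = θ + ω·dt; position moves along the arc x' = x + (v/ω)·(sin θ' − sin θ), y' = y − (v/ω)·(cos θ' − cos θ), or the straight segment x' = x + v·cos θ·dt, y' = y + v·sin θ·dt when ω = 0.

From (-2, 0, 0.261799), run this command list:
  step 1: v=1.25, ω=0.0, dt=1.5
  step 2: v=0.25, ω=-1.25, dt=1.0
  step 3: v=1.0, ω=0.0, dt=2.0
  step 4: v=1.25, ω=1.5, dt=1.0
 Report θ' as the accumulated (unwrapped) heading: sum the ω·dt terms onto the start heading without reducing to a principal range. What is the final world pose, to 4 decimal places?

(2.2343, -1.5360, 0.5118)

step 1: θ'=0.2618 (straight) → pose (-0.1889, 0.4853, 0.2618)
step 2: θ'=-0.9882 (R=-0.2000) → pose (0.0299, 0.4021, -0.9882)
step 3: θ'=-0.9882 (straight) → pose (1.1303, -1.2679, -0.9882)
step 4: θ'=0.5118 (R=0.8333) → pose (2.2343, -1.5360, 0.5118)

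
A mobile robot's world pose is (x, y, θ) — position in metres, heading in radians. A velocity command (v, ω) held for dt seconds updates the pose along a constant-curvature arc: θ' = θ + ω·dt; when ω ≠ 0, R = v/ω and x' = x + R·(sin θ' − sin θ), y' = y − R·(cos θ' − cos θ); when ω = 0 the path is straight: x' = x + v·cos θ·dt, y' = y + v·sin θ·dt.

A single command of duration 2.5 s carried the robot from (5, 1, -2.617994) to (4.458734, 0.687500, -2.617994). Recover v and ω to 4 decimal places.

Δθ = -2.617994 − -2.617994 = 0.000000
ω = Δθ/dt = 0.000000/2.5 = 0.0000
ω = 0 → v = (Δx·cos θ + Δy·sin θ)/dt = 0.2500

v = 0.2500, ω = 0.0000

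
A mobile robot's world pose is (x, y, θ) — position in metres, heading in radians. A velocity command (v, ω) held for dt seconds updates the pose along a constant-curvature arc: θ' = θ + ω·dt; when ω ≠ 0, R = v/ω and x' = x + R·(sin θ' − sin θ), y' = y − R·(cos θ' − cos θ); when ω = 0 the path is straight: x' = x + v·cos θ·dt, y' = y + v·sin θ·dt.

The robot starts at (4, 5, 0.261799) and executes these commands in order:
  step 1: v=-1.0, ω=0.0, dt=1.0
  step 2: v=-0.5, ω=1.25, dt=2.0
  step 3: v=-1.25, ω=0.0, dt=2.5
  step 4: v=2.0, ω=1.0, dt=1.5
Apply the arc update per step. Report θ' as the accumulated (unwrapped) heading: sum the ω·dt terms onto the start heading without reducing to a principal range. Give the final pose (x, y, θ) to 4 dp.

step 1: θ'=0.2618 (straight) → pose (3.0341, 4.7412, 0.2618)
step 2: θ'=2.7618 (R=-0.4000) → pose (2.9893, 3.9833, 2.7618)
step 3: θ'=2.7618 (straight) → pose (5.8916, 2.8248, 2.7618)
step 4: θ'=4.2618 (R=2.0000) → pose (3.3498, 1.8383, 4.2618)

(3.3498, 1.8383, 4.2618)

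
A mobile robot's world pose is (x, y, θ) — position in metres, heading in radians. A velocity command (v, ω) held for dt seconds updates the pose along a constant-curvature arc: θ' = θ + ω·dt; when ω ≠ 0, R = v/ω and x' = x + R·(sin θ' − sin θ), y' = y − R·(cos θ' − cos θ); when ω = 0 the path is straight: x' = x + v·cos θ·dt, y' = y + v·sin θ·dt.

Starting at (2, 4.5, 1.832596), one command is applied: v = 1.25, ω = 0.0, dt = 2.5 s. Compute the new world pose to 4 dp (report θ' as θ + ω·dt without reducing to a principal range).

θ' = 1.8326 + 0.0·2.5 = 1.8326
ω = 0 → straight: x' = 2 + 1.25·cos(1.8326)·2.5 = 1.1912
y' = 4.5 + 1.25·sin(1.8326)·2.5 = 7.5185

(1.1912, 7.5185, 1.8326)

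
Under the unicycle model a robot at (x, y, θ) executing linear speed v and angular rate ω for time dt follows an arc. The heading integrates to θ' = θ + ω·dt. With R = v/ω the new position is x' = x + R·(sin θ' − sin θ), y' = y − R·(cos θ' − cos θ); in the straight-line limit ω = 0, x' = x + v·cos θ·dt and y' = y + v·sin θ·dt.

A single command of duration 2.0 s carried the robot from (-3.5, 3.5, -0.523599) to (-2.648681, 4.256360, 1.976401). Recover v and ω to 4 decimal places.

Δθ = 1.976401 − -0.523599 = 2.500000
ω = Δθ/dt = 2.500000/2.0 = 1.2500
R = Δx/(sin θ' − sin θ) = 0.6000
v = R·ω = 0.6000·1.2500 = 0.7500

v = 0.7500, ω = 1.2500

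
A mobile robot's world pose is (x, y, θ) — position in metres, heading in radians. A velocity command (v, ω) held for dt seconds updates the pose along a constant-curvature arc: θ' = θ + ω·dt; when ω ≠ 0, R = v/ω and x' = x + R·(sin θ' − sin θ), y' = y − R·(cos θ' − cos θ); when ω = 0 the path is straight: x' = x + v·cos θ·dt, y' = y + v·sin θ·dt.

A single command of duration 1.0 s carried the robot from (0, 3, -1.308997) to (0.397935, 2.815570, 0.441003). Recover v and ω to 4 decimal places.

Δθ = 0.441003 − -1.308997 = 1.750000
ω = Δθ/dt = 1.750000/1.0 = 1.7500
R = Δx/(sin θ' − sin θ) = 0.2857
v = R·ω = 0.2857·1.7500 = 0.5000

v = 0.5000, ω = 1.7500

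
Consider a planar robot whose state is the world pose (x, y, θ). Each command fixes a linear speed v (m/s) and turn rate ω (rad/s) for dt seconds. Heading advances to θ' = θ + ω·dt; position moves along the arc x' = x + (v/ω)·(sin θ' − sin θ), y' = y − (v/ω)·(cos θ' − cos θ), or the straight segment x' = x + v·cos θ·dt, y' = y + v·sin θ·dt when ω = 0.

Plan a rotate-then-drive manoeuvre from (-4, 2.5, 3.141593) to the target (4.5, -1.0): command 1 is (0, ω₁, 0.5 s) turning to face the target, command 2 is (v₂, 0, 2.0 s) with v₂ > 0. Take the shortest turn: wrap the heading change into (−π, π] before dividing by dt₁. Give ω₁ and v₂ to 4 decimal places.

ω₁ = 5.5020, v₂ = 4.5962

heading to target = atan2(-1−2.5, 4.5−-4) = -0.3906
Δθ = wrap(-0.3906 − 3.1416) = 2.7510; ω₁ = Δθ/dt₁ = 5.5020
distance = √((4.5−-4)² + (-1−2.5)²) = 9.1924; v₂ = distance/dt₂ = 4.5962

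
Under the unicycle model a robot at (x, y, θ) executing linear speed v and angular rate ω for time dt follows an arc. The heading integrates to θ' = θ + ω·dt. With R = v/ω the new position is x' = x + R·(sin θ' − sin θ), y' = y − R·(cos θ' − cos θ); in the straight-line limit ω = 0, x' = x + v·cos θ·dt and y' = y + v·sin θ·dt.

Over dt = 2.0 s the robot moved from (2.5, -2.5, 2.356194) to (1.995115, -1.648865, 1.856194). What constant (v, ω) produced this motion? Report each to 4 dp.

v = 0.5000, ω = -0.2500

Δθ = 1.856194 − 2.356194 = -0.500000
ω = Δθ/dt = -0.500000/2.0 = -0.2500
R = −Δy/(cos θ' − cos θ) = -2.0000
v = R·ω = -2.0000·-0.2500 = 0.5000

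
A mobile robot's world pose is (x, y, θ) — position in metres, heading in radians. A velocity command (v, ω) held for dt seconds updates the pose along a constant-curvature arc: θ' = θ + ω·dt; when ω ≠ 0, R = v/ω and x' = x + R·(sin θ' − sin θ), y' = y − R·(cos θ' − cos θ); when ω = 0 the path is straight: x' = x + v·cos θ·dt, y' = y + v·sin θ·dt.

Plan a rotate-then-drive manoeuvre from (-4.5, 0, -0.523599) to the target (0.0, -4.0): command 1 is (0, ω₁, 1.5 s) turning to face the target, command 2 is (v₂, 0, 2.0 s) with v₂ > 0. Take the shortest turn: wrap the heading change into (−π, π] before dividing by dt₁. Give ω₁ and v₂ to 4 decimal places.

heading to target = atan2(-4−0, 0−-4.5) = -0.7266
Δθ = wrap(-0.7266 − -0.5236) = -0.2030; ω₁ = Δθ/dt₁ = -0.1354
distance = √((0−-4.5)² + (-4−0)²) = 6.0208; v₂ = distance/dt₂ = 3.0104

ω₁ = -0.1354, v₂ = 3.0104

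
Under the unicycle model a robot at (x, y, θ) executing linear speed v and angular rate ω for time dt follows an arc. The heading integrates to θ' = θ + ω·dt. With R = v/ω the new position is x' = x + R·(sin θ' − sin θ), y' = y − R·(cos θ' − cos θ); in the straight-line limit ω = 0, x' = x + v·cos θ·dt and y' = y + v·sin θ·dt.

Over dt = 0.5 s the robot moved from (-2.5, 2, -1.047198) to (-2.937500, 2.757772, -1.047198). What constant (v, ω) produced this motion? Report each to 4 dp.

v = -1.7500, ω = 0.0000

Δθ = -1.047198 − -1.047198 = 0.000000
ω = Δθ/dt = 0.000000/0.5 = 0.0000
ω = 0 → v = (Δx·cos θ + Δy·sin θ)/dt = -1.7500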